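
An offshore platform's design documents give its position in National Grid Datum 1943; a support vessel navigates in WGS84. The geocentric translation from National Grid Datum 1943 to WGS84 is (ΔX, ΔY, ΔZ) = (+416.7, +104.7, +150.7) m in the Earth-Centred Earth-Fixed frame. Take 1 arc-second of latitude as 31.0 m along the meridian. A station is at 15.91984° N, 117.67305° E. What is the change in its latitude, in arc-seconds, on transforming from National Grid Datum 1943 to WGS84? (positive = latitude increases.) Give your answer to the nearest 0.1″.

Δφ = 5.6″

sin φ = 0.274292, cos φ = 0.961646, sin λ = 0.885612, cos λ = -0.464426.
North component: ΔN = −sin φ cos λ·ΔX − sin φ sin λ·ΔY + cos φ·ΔZ = −(0.274292)(-0.464426)(416.7) − (0.274292)(0.885612)(104.7) + (0.961646)(150.7) = 172.57 m.
1° of latitude spans 3600 × 31.00 = 111600 m, so Δφ = 172.57 / 111600 × 3600 = 5.567″.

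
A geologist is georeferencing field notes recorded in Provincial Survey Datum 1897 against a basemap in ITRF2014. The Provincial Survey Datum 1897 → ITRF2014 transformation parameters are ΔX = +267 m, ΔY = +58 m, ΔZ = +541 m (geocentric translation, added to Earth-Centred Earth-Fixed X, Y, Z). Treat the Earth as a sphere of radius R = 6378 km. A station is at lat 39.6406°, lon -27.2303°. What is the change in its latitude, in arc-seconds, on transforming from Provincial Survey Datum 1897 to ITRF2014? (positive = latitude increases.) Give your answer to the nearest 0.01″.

Δφ = 9.12″

sin φ = 0.637970, cos φ = 0.770061, sin λ = -0.457568, cos λ = 0.889175.
North component: ΔN = −sin φ cos λ·ΔX − sin φ sin λ·ΔY + cos φ·ΔZ = −(0.637970)(0.889175)(267) − (0.637970)(-0.457568)(58) + (0.770061)(541) = 282.07 m.
1° of latitude spans πR/180 = 111317 m, so Δφ = 282.07 / 111317 × 3600 = 9.122″.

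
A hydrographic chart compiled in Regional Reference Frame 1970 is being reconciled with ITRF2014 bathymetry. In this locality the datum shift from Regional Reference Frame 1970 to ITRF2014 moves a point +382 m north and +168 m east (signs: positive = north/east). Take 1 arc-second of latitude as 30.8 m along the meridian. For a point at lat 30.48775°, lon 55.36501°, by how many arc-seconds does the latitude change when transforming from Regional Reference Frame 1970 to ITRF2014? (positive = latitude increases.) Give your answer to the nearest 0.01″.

Δφ = 12.40″

1″ of latitude = 30.80 m, so Δφ = 382.0 / 30.80 = 12.403″.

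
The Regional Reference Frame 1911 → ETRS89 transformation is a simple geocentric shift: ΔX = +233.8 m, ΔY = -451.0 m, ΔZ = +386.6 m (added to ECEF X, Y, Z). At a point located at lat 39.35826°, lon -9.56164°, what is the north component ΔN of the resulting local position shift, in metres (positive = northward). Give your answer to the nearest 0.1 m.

The local north axis is (−sin φ cos λ, −sin φ sin λ, cos φ), giving ΔN = -146.209 − 47.509 + 298.917 = 105.20 m.

ΔN = 105.2 m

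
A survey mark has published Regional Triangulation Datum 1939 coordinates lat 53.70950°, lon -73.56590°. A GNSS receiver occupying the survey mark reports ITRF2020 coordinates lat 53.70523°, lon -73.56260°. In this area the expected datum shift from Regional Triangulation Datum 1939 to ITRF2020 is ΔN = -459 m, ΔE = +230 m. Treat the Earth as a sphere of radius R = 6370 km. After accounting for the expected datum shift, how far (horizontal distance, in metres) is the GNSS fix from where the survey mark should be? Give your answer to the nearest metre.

Observed coordinate differences: Δφ = -0.00427°, Δλ = +0.00330°.
Converting to metres (1° lat = 111177 m, cos φ = 0.591880): observed ΔN = -474.7 m, observed ΔE = 217.2 m.
Subtracting the expected shift leaves a residual of -474.7 − (-459) = -15.7 m north and 217.2 − (230) = -12.8 m east.
Residual distance = √((-15.7)² + (-12.8)²) = 20.3 m.

20 m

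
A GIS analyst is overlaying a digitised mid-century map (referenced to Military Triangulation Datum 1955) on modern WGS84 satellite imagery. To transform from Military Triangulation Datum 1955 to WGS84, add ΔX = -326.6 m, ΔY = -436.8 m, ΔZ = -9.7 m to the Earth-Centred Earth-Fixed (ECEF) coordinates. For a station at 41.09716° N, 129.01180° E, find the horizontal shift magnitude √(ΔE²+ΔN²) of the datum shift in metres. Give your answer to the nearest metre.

The local east axis at (φ, λ) is (−sin λ, cos λ, 0), so ΔE = −sin(129.01180°)·(-326.6) + cos(129.01180°)·(-436.8) = 528.73 m.
The local north axis is (−sin φ cos λ, −sin φ sin λ, cos φ), giving ΔN = -135.141 + 223.101 − 7.310 = 80.65 m.
Horizontal magnitude = √(ΔE² + ΔN²) = √(528.73² + 80.65²) = 534.85 m.

535 m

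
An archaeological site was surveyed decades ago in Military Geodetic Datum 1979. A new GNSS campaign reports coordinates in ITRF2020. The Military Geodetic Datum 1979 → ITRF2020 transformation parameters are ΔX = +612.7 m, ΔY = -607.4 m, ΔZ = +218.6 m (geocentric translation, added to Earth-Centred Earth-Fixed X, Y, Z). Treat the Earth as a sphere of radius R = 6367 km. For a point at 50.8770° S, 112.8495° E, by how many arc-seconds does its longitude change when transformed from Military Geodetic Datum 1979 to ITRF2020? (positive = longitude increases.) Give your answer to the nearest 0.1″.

sin φ = -0.775793, cos φ = 0.630987, sin λ = 0.921528, cos λ = -0.388312.
East component: ΔE = −sin λ·ΔX + cos λ·ΔY = −(0.921528)(612.7) + (-0.388312)(-607.4) = -328.76 m.
1° of latitude spans πR/180 = 111125 m; at latitude φ, 1° of longitude spans that × cos φ = 70118.5 m, so Δλ = -328.76 / 70118.5 × 3600 = -16.879″.

Δλ = -16.9″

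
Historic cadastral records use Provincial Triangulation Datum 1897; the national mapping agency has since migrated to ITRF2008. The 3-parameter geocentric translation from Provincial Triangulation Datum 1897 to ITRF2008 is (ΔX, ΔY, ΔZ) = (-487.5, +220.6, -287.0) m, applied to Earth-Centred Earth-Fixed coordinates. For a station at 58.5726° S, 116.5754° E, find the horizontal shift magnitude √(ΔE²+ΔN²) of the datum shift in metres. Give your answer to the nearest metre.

At φ = -58.5726°, λ = 116.5754°: sin φ = -0.853302, cos φ = 0.521418, sin λ = 0.894346, cos λ = -0.447375.
ΔE = −sin λ·ΔX + cos λ·ΔY = −(0.894346)·(-487.5) + (-0.447375)·(220.6) = 337.30 m.
ΔN = −sin φ cos λ·ΔX − sin φ sin λ·ΔY + cos φ·ΔZ = −(-0.853302)(-0.447375)(-487.5) − (-0.853302)(0.894346)(220.6) + (0.521418)(-287.0) = 204.80 m.
Horizontal magnitude = √(ΔE² + ΔN²) = √(337.30² + 204.80²) = 394.61 m.

395 m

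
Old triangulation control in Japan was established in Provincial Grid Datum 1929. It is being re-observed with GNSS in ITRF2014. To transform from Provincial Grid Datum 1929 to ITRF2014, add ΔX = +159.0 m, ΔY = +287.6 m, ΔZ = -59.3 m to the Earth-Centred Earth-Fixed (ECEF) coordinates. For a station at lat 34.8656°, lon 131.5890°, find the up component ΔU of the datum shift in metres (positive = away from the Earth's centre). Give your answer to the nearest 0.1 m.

ΔU = 56.0 m

At φ = 34.8656°, λ = 131.5890°: sin φ = 0.571653, cos φ = 0.820495, sin λ = 0.747926, cos λ = -0.663783.
ΔU = cos φ cos λ·ΔX + cos φ sin λ·ΔY + sin φ·ΔZ = (0.820495)(-0.663783)(159.0) + (0.820495)(0.747926)(287.6) + (0.571653)(-59.3) = 56.00 m.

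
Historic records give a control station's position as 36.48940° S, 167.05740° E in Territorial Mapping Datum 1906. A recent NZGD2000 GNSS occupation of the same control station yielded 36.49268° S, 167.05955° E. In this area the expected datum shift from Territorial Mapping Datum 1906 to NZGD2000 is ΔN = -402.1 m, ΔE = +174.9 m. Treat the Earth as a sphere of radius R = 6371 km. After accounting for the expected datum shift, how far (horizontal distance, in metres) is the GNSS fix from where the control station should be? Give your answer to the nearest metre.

41 m

Observed coordinate differences: Δφ = -0.00328°, Δλ = +0.00215°.
Converting to metres (1° lat = 111195 m, cos φ = 0.803967): observed ΔN = -364.7 m, observed ΔE = 192.2 m.
Subtracting the expected shift leaves a residual of -364.7 − (-402.1) = 37.4 m north and 192.2 − (174.9) = 17.3 m east.
Residual distance = √(37.4² + 17.3²) = 41.2 m.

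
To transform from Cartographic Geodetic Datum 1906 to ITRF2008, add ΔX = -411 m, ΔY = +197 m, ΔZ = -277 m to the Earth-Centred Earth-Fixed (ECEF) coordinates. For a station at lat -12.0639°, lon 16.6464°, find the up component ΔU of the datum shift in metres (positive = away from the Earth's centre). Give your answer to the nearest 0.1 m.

ΔU = -272.0 m

At φ = -12.0639°, λ = 16.6464°: sin φ = -0.209002, cos φ = 0.977915, sin λ = 0.286464, cos λ = 0.958091.
ΔU = cos φ cos λ·ΔX + cos φ sin λ·ΔY + sin φ·ΔZ = (0.977915)(0.958091)(-411) + (0.977915)(0.286464)(197) + (-0.209002)(-277) = -272.00 m.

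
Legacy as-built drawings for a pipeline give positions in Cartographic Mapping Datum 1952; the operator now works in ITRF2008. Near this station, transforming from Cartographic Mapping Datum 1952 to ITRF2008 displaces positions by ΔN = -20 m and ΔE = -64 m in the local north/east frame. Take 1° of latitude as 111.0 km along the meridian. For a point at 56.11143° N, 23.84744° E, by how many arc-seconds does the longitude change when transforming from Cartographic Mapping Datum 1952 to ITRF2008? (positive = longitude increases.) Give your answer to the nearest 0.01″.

Δλ = -3.72″

At latitude 56.11143°, cos φ = 0.557580.
1° of longitude at this latitude = 111.0 × cos φ = 61.89 km, so Δλ = -64.0 / 61891.3 = -0.0010341° = -3.723″.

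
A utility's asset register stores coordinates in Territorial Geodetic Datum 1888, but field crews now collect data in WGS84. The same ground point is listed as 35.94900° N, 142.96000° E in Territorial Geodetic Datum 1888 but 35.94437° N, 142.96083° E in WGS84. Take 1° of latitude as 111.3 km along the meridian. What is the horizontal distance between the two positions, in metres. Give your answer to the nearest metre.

Δφ = 35.94437° − 35.94900° = -0.00463°; Δλ = 142.96083° − 142.96000° = +0.00083°.
ΔN = Δφ × 111300 = -515.3 m; ΔE = Δλ × 111300 × cos(35.94900°) = +0.00083 × 111300 × 0.809540 = 74.8 m.
Distance = √(ΔE² + ΔN²) = √(74.8² + (-515.3)²) = 520.7 m.

521 m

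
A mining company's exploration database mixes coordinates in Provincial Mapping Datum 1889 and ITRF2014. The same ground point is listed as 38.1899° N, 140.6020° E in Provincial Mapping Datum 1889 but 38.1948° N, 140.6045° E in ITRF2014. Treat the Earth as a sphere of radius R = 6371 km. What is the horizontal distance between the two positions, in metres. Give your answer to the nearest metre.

587 m

Δφ = 38.1948° − 38.1899° = +0.0049°; Δλ = 140.6045° − 140.6020° = +0.0025°.
1° along a meridian = πR/180 = 111195 m.
ΔN = Δφ × 111195 = 544.9 m; ΔE = Δλ × 111195 × cos(38.1899°) = +0.0025 × 111195 × 0.785966 = 218.5 m.
Distance = √(ΔE² + ΔN²) = √(218.5² + 544.9²) = 587.0 m.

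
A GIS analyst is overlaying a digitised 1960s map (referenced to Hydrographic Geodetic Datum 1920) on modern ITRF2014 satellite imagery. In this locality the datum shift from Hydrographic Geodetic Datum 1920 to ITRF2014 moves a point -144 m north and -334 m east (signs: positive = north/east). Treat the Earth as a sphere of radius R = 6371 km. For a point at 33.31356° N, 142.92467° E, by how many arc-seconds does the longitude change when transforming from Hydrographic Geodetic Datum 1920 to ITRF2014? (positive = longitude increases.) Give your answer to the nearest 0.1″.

Δλ = -12.9″

At latitude 33.31356°, cos φ = 0.835677.
One radian of longitude at latitude φ spans R cos φ, so Δλ = ΔE / (R cos φ) = -334.0 / (6371000 × 0.835677) = -6.2734e-05 rad = -12.940″.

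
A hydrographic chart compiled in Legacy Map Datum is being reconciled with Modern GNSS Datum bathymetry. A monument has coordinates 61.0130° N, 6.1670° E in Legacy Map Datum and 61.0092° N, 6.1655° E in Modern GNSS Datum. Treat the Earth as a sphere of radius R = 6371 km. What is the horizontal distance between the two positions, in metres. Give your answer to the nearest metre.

430 m

Δφ = 61.0092° − 61.0130° = -0.0038°; Δλ = 6.1655° − 6.1670° = -0.0015°.
1° along a meridian = πR/180 = 111195 m.
ΔN = Δφ × 111195 = -422.5 m; ΔE = Δλ × 111195 × cos(61.0130°) = -0.0015 × 111195 × 0.484611 = -80.8 m.
Distance = √(ΔE² + ΔN²) = √((-80.8)² + (-422.5)²) = 430.2 m.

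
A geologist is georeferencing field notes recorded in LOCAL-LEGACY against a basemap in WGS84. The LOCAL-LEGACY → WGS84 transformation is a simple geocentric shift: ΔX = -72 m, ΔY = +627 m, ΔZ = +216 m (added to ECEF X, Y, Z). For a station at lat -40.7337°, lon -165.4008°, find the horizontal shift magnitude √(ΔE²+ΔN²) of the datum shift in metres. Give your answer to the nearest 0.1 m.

The local east axis at (φ, λ) is (−sin λ, cos λ, 0), so ΔE = −sin(-165.4008°)·(-72) + cos(-165.4008°)·627 = -624.90 m.
The local north axis is (−sin φ cos λ, −sin φ sin λ, cos φ), giving ΔN = 45.466 − 103.127 + 163.674 = 106.01 m.
Horizontal magnitude = √(ΔE² + ΔN²) = √((-624.90)² + 106.01²) = 633.83 m.

633.8 m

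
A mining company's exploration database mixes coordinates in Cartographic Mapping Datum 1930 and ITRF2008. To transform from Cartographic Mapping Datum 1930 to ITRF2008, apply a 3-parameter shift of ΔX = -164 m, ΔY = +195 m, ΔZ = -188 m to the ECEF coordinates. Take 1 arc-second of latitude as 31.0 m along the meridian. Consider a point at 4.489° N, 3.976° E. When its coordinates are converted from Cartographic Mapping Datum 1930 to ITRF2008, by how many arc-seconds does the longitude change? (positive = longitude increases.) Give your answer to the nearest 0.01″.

Δλ = 6.66″

sin φ = 0.078268, cos φ = 0.996932, sin λ = 0.069339, cos λ = 0.997593.
East component: ΔE = −sin λ·ΔX + cos λ·ΔY = −(0.069339)(-164) + (0.997593)(195) = 205.90 m.
1° of latitude spans 3600 × 31.00 = 111600 m; at latitude φ, 1° of longitude spans that × cos φ = 111257.7 m, so Δλ = 205.90 / 111257.7 × 3600 = 6.662″.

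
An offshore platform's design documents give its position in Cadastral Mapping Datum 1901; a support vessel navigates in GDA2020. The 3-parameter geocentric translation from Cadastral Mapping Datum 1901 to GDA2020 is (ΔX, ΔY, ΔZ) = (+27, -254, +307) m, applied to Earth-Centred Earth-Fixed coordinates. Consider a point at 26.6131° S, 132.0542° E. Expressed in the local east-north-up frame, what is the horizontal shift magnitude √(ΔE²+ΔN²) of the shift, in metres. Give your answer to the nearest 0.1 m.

235.8 m

At φ = -26.6131°, λ = 132.0542°: sin φ = -0.447964, cos φ = 0.894052, sin λ = 0.742512, cos λ = -0.669833.
ΔE = −sin λ·ΔX + cos λ·ΔY = −(0.742512)·(27) + (-0.669833)·(-254) = 150.09 m.
ΔN = −sin φ cos λ·ΔX − sin φ sin λ·ΔY + cos φ·ΔZ = −(-0.447964)(-0.669833)(27) − (-0.447964)(0.742512)(-254) + (0.894052)(307) = 181.89 m.
Horizontal magnitude = √(ΔE² + ΔN²) = √(150.09² + 181.89²) = 235.82 m.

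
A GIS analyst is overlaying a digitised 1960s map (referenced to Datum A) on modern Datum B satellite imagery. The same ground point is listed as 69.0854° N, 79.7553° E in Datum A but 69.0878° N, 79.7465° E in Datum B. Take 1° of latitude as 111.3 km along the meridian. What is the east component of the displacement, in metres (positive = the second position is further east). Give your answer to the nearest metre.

Δφ = 69.0878° − 69.0854° = +0.0024°; Δλ = 79.7465° − 79.7553° = -0.0088°.
ΔN = Δφ × 111300 = 267.1 m; ΔE = Δλ × 111300 × cos(69.0854°) = -0.0088 × 111300 × 0.356976 = -349.6 m.

ΔE = -350 m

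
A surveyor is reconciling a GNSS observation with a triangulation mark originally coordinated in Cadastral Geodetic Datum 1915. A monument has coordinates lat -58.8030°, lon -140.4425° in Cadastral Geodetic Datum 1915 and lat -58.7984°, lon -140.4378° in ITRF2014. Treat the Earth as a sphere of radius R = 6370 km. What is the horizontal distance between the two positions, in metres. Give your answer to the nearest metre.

Δφ = -58.7984° − -58.8030° = +0.0046°; Δλ = -140.4378° − -140.4425° = +0.0047°.
1° along a meridian = πR/180 = 111177 m.
ΔN = Δφ × 111177 = 511.4 m; ΔE = Δλ × 111177 × cos(-58.8030°) = +0.0047 × 111177 × 0.517982 = 270.7 m.
Distance = √(ΔE² + ΔN²) = √(270.7² + 511.4²) = 578.6 m.

579 m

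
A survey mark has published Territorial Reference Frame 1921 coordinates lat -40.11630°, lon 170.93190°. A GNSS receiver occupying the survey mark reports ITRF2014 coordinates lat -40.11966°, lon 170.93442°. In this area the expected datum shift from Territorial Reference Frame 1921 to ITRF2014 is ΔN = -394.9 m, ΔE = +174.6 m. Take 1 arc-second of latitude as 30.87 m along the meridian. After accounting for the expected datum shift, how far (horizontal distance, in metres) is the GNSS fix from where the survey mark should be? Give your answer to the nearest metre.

45 m

Observed coordinate differences: Δφ = -0.00336°, Δλ = +0.00252°.
Converting to metres (1° lat = 111132 m, cos φ = 0.764738): observed ΔN = -373.4 m, observed ΔE = 214.2 m.
Subtracting the expected shift leaves a residual of -373.4 − (-394.9) = 21.5 m north and 214.2 − (174.6) = 39.6 m east.
Residual distance = √(21.5² + 39.6²) = 45.0 m.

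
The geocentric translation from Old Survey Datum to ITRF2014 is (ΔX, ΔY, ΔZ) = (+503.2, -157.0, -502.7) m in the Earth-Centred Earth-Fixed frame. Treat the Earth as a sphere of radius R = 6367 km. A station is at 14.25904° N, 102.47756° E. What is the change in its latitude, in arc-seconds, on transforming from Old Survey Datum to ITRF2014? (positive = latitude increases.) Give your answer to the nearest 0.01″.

Δφ = -13.69″

sin φ = 0.246306, cos φ = 0.969192, sin λ = 0.976381, cos λ = -0.216057.
North component: ΔN = −sin φ cos λ·ΔX − sin φ sin λ·ΔY + cos φ·ΔZ = −(0.246306)(-0.216057)(503.2) − (0.246306)(0.976381)(-157.0) + (0.969192)(-502.7) = -422.68 m.
1° of latitude spans πR/180 = 111125 m, so Δφ = -422.68 / 111125 × 3600 = -13.693″.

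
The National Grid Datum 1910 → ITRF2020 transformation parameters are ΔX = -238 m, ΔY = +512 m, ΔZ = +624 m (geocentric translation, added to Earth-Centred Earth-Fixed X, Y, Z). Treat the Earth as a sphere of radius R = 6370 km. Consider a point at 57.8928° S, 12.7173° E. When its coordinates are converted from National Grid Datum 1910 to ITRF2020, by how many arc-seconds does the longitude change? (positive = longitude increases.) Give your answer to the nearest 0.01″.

Δλ = 33.62″

sin φ = -0.847055, cos φ = 0.531505, sin λ = 0.220141, cos λ = 0.975468.
East component: ΔE = −sin λ·ΔX + cos λ·ΔY = −(0.220141)(-238) + (0.975468)(512) = 551.83 m.
1° of latitude spans πR/180 = 111177 m; at latitude φ, 1° of longitude spans that × cos φ = 59091.4 m, so Δλ = 551.83 / 59091.4 × 3600 = 33.619″.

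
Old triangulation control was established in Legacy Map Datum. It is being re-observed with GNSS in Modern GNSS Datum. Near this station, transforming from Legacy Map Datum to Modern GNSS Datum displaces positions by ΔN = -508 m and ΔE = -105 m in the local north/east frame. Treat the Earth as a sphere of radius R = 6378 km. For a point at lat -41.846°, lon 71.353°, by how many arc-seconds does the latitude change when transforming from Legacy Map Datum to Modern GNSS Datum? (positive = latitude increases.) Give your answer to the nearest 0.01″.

On a sphere of radius R, 1 rad of latitude = R, so Δφ = ΔN / R = -508.0 / 6378000 = -7.9649e-05 rad = -16.429″.

Δφ = -16.43″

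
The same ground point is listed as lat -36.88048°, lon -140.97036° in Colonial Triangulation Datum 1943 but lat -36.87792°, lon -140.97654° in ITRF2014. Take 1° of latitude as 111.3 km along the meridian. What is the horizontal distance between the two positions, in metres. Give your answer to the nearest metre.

Δφ = -36.87792° − -36.88048° = +0.00256°; Δλ = -140.97654° − -140.97036° = -0.00618°.
ΔN = Δφ × 111300 = 284.9 m; ΔE = Δλ × 111300 × cos(-36.88048°) = -0.00618 × 111300 × 0.799889 = -550.2 m.
Distance = √(ΔE² + ΔN²) = √((-550.2)² + 284.9²) = 619.6 m.

620 m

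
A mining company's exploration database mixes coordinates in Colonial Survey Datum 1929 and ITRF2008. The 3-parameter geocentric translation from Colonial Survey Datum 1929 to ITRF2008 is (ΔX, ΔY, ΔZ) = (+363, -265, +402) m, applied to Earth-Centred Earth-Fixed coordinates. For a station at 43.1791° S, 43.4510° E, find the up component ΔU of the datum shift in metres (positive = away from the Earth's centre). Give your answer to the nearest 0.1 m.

The local up (radial) axis is (cos φ cos λ, cos φ sin λ, sin φ), giving ΔU = 192.167 − 132.900 − 275.081 = -215.81 m.

ΔU = -215.8 m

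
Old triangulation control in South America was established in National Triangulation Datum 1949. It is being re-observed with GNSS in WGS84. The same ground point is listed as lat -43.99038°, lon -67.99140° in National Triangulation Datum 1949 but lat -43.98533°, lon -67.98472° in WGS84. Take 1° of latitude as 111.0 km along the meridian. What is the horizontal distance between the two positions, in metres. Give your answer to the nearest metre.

Δφ = -43.98533° − -43.99038° = +0.00505°; Δλ = -67.98472° − -67.99140° = +0.00668°.
ΔN = Δφ × 111000 = 560.6 m; ΔE = Δλ × 111000 × cos(-43.99038°) = +0.00668 × 111000 × 0.719456 = 533.5 m.
Distance = √(ΔE² + ΔN²) = √(533.5² + 560.6²) = 773.8 m.

774 m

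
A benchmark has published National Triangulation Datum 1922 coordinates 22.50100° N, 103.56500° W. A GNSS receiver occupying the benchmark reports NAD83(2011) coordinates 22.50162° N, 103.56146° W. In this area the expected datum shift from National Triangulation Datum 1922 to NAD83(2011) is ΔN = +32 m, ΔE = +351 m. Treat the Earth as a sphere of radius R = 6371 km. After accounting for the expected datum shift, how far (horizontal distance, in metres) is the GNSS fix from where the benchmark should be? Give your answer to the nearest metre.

39 m

Observed coordinate differences: Δφ = +0.00062°, Δλ = +0.00354°.
Converting to metres (1° lat = 111195 m, cos φ = 0.923873): observed ΔN = 68.9 m, observed ΔE = 363.7 m.
Subtracting the expected shift leaves a residual of 68.9 − (32) = 36.9 m north and 363.7 − (351) = 12.7 m east.
Residual distance = √(36.9² + 12.7²) = 39.1 m.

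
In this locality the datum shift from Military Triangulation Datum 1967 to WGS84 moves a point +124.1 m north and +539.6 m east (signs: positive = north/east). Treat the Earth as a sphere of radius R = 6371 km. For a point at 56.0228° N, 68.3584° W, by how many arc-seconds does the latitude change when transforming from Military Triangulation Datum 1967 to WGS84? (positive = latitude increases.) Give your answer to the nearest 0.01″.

On a sphere of radius R, 1 rad of latitude = R, so Δφ = ΔN / R = 124.1 / 6371000 = 1.9479e-05 rad = 4.018″.

Δφ = 4.02″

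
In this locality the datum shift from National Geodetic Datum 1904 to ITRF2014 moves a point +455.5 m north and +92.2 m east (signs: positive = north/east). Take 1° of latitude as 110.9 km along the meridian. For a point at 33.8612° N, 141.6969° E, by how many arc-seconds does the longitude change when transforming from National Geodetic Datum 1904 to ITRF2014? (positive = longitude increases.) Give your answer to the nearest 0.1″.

Δλ = 3.6″

At latitude 33.8612°, cos φ = 0.830390.
1° of longitude at this latitude = 110.9 × cos φ = 92.09 km, so Δλ = 92.2 / 92090.2 = 0.0010012° = 3.604″.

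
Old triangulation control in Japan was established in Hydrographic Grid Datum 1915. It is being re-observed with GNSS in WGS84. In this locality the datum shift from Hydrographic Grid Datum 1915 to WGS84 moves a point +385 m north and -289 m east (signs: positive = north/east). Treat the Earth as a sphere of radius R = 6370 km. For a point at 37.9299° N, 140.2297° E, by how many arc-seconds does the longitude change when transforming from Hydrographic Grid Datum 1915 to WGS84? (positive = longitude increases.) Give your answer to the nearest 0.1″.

Δλ = -11.9″

At latitude 37.9299°, cos φ = 0.788763.
One radian of longitude at latitude φ spans R cos φ, so Δλ = ΔE / (R cos φ) = -289.0 / (6370000 × 0.788763) = -5.7519e-05 rad = -11.864″.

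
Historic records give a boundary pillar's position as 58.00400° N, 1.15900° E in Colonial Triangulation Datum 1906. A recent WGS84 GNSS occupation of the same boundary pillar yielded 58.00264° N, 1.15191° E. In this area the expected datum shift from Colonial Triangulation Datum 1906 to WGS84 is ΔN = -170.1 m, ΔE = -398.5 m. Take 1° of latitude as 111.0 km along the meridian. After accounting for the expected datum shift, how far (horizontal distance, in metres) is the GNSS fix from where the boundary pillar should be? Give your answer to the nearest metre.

27 m

Observed coordinate differences: Δφ = -0.00136°, Δλ = -0.00709°.
Converting to metres (1° lat = 111000 m, cos φ = 0.529860): observed ΔN = -151.0 m, observed ΔE = -417.0 m.
Subtracting the expected shift leaves a residual of -151.0 − (-170.1) = 19.1 m north and -417.0 − (-398.5) = -18.5 m east.
Residual distance = √(19.1² + (-18.5)²) = 26.6 m.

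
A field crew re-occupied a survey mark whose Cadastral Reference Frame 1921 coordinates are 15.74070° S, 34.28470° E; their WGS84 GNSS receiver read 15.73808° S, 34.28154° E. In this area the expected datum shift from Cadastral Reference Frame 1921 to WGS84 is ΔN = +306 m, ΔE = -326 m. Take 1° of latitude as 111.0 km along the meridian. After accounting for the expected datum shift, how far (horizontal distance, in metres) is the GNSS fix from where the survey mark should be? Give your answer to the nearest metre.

Observed coordinate differences: Δφ = +0.00262°, Δλ = -0.00316°.
Converting to metres (1° lat = 111000 m, cos φ = 0.962499): observed ΔN = 290.8 m, observed ΔE = -337.6 m.
Subtracting the expected shift leaves a residual of 290.8 − (306) = -15.2 m north and -337.6 − (-326) = -11.6 m east.
Residual distance = √((-15.2)² + (-11.6)²) = 19.1 m.

19 m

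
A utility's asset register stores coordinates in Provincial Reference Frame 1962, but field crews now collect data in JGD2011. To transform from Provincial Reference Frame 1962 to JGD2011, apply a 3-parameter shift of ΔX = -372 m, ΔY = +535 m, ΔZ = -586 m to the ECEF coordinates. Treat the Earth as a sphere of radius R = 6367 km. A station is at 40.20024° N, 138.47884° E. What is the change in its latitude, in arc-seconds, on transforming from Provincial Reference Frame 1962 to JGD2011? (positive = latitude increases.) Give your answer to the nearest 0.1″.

sin φ = 0.645461, cos φ = 0.763793, sin λ = 0.662897, cos λ = -0.748711.
North component: ΔN = −sin φ cos λ·ΔX − sin φ sin λ·ΔY + cos φ·ΔZ = −(0.645461)(-0.748711)(-372) − (0.645461)(0.662897)(535) + (0.763793)(-586) = -856.27 m.
1° of latitude spans πR/180 = 111125 m, so Δφ = -856.27 / 111125 × 3600 = -27.740″.

Δφ = -27.7″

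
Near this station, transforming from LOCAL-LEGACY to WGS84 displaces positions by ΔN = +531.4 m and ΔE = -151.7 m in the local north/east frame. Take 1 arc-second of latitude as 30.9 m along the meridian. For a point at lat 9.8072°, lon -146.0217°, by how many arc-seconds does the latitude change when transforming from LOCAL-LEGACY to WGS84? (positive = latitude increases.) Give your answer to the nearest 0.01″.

1″ of latitude = 30.90 m, so Δφ = 531.4 / 30.90 = 17.197″.

Δφ = 17.20″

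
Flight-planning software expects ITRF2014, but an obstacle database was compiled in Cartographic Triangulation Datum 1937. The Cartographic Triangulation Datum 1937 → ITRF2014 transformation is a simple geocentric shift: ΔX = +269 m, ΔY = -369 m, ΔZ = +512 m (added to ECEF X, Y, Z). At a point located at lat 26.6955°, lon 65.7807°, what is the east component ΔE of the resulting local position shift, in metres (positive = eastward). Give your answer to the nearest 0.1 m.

ΔE = -396.7 m

The local east axis at (φ, λ) is (−sin λ, cos λ, 0), so ΔE = −sin(65.7807°)·269 + cos(65.7807°)·(-369) = -396.70 m.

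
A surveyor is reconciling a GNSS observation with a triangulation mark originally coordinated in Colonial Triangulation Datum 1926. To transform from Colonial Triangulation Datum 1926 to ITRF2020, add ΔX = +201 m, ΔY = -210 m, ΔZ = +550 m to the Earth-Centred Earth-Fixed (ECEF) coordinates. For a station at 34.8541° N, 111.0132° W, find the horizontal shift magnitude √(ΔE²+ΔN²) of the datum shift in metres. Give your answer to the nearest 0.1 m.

The local east axis at (φ, λ) is (−sin λ, cos λ, 0), so ΔE = −sin(-111.0132°)·201 + cos(-111.0132°)·(-210) = 262.94 m.
The local north axis is (−sin φ cos λ, −sin φ sin λ, cos φ), giving ΔN = 41.190 − 112.032 + 451.335 = 380.49 m.
Horizontal magnitude = √(ΔE² + ΔN²) = √(262.94² + 380.49²) = 462.50 m.

462.5 m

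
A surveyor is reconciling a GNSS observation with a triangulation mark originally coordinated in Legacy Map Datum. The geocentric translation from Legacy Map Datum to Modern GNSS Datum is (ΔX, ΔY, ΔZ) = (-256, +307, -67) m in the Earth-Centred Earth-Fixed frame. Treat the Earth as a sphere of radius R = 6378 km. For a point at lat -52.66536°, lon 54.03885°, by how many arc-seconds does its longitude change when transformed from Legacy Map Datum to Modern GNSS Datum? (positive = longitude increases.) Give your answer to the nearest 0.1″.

sin φ = -0.795107, cos φ = 0.606469, sin λ = 0.809415, cos λ = 0.587237.
East component: ΔE = −sin λ·ΔX + cos λ·ΔY = −(0.809415)(-256) + (0.587237)(307) = 387.49 m.
1° of latitude spans πR/180 = 111317 m; at latitude φ, 1° of longitude spans that × cos φ = 67510.4 m, so Δλ = 387.49 / 67510.4 × 3600 = 20.663″.

Δλ = 20.7″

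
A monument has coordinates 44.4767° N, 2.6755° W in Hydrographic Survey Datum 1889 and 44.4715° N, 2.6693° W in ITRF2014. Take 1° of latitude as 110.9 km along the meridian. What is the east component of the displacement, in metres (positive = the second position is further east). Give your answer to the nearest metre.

ΔE = 491 m

Δφ = 44.4715° − 44.4767° = -0.0052°; Δλ = -2.6693° − -2.6755° = +0.0062°.
ΔN = Δφ × 110900 = -576.7 m; ΔE = Δλ × 110900 × cos(44.4767°) = +0.0062 × 110900 × 0.713535 = 490.6 m.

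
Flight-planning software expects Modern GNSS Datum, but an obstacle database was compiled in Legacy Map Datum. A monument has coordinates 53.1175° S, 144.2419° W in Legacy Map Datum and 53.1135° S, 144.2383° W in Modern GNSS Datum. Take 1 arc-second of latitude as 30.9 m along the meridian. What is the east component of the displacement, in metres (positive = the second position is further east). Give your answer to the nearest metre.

Δφ = -53.1135° − -53.1175° = +0.0040°; Δλ = -144.2383° − -144.2419° = +0.0036°.
1° of latitude = 3600 × 30.90 = 111240 m.
ΔN = Δφ × 111240 = 445.0 m; ΔE = Δλ × 111240 × cos(-53.1175°) = +0.0036 × 111240 × 0.600176 = 240.3 m.

ΔE = 240 m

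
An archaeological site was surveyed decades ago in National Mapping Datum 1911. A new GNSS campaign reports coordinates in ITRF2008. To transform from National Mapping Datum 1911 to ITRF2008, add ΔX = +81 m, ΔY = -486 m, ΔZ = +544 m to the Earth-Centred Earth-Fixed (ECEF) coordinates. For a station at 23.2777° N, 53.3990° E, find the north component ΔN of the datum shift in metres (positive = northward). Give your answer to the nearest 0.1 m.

The local north axis is (−sin φ cos λ, −sin φ sin λ, cos φ), giving ΔN = -19.086 + 154.188 + 499.719 = 634.82 m.

ΔN = 634.8 m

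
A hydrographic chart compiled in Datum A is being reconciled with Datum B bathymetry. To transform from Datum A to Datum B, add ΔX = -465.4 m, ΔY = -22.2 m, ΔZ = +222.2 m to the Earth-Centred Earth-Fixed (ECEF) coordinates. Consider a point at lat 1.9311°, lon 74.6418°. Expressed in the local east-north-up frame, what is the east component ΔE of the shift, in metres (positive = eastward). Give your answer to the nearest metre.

ΔE = 443 m

At φ = 1.9311°, λ = 74.6418°: sin φ = 0.033698, cos φ = 0.999432, sin λ = 0.964289, cos λ = 0.264853.
ΔE = −sin λ·ΔX + cos λ·ΔY = −(0.964289)·(-465.4) + (0.264853)·(-22.2) = 442.90 m.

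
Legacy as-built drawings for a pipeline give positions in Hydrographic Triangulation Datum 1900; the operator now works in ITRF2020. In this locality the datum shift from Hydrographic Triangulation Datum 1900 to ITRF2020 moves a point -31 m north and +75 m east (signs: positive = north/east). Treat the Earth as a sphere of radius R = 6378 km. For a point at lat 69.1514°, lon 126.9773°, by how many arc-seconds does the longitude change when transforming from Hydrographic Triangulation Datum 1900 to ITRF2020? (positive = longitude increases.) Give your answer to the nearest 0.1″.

Δλ = 6.8″

At latitude 69.1514°, cos φ = 0.355900.
One radian of longitude at latitude φ spans R cos φ, so Δλ = ΔE / (R cos φ) = 75.0 / (6378000 × 0.355900) = 3.3041e-05 rad = 6.815″.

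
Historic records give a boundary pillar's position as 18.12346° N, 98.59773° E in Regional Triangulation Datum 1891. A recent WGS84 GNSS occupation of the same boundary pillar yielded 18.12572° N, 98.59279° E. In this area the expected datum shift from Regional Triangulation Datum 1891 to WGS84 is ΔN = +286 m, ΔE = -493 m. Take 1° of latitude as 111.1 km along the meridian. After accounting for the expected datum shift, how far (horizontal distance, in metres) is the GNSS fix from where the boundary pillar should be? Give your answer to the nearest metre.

Observed coordinate differences: Δφ = +0.00226°, Δλ = -0.00494°.
Converting to metres (1° lat = 111100 m, cos φ = 0.950388): observed ΔN = 251.1 m, observed ΔE = -521.6 m.
Subtracting the expected shift leaves a residual of 251.1 − (286) = -34.9 m north and -521.6 − (-493) = -28.6 m east.
Residual distance = √((-34.9)² + (-28.6)²) = 45.1 m.

45 m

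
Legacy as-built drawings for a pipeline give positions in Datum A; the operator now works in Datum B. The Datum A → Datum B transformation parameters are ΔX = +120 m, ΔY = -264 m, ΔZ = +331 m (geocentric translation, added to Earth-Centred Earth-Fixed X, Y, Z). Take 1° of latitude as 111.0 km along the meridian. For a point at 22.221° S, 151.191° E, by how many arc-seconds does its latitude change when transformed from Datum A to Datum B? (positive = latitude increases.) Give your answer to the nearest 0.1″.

sin φ = -0.378180, cos φ = 0.925732, sin λ = 0.481891, cos λ = -0.876231.
North component: ΔN = −sin φ cos λ·ΔX − sin φ sin λ·ΔY + cos φ·ΔZ = −(-0.378180)(-0.876231)(120) − (-0.378180)(0.481891)(-264) + (0.925732)(331) = 218.54 m.
1° of latitude spans 111000 m, so Δφ = 218.54 / 111000 × 3600 = 7.088″.

Δφ = 7.1″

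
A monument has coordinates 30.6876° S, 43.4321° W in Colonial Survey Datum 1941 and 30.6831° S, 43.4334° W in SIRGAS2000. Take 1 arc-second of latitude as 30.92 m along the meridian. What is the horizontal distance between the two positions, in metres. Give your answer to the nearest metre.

516 m

Δφ = -30.6831° − -30.6876° = +0.0045°; Δλ = -43.4334° − -43.4321° = -0.0013°.
1° of latitude = 3600 × 30.92 = 111312 m.
ΔN = Δφ × 111312 = 500.9 m; ΔE = Δλ × 111312 × cos(-30.6876°) = -0.0013 × 111312 × 0.859963 = -124.4 m.
Distance = √(ΔE² + ΔN²) = √((-124.4)² + 500.9²) = 516.1 m.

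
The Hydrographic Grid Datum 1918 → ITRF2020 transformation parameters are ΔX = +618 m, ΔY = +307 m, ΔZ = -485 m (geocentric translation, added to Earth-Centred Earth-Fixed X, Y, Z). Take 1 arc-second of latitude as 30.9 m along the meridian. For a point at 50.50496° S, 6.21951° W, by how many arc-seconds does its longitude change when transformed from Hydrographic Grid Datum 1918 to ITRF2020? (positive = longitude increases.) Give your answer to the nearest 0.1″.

sin φ = -0.771680, cos φ = 0.636011, sin λ = -0.108338, cos λ = 0.994114.
East component: ΔE = −sin λ·ΔX + cos λ·ΔY = −(-0.108338)(618) + (0.994114)(307) = 372.15 m.
1° of latitude spans 3600 × 30.90 = 111240 m; at latitude φ, 1° of longitude spans that × cos φ = 70749.9 m, so Δλ = 372.15 / 70749.9 × 3600 = 18.936″.

Δλ = 18.9″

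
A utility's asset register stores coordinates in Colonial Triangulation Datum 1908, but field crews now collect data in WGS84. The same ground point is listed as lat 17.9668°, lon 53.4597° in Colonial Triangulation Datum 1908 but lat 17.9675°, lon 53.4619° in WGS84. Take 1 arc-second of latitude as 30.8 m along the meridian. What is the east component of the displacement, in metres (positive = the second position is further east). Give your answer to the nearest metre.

Δφ = 17.9675° − 17.9668° = +0.0007°; Δλ = 53.4619° − 53.4597° = +0.0022°.
1° of latitude = 3600 × 30.80 = 110880 m.
ΔN = Δφ × 110880 = 77.6 m; ΔE = Δλ × 110880 × cos(17.9668°) = +0.0022 × 110880 × 0.951235 = 232.0 m.

ΔE = 232 m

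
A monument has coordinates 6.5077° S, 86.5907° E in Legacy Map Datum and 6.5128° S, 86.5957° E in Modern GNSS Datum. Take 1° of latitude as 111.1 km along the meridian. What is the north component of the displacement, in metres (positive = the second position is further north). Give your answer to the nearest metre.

ΔN = -567 m

Δφ = -6.5128° − -6.5077° = -0.0051°; Δλ = 86.5957° − 86.5907° = +0.0050°.
ΔN = Δφ × 111100 = -566.6 m; ΔE = Δλ × 111100 × cos(-6.5077°) = +0.0050 × 111100 × 0.993557 = 551.9 m.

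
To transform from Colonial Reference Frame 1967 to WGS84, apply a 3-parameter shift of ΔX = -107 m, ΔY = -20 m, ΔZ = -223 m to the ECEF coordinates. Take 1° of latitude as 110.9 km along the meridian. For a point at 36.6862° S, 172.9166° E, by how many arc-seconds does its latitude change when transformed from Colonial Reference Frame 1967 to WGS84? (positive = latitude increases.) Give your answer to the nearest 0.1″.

sin φ = -0.597432, cos φ = 0.801920, sin λ = 0.123314, cos λ = -0.992368.
North component: ΔN = −sin φ cos λ·ΔX − sin φ sin λ·ΔY + cos φ·ΔZ = −(-0.597432)(-0.992368)(-107) − (-0.597432)(0.123314)(-20) + (0.801920)(-223) = -116.86 m.
1° of latitude spans 110900 m, so Δφ = -116.86 / 110900 × 3600 = -3.794″.

Δφ = -3.8″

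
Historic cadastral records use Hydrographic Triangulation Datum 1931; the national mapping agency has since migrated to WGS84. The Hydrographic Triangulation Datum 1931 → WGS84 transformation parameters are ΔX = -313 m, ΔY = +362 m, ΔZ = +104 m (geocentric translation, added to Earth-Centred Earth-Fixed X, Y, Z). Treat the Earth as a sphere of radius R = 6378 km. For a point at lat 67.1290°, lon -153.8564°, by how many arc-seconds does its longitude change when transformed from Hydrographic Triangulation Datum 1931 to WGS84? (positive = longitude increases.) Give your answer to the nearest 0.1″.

sin φ = 0.921382, cos φ = 0.388658, sin λ = -0.440622, cos λ = -0.897693.
East component: ΔE = −sin λ·ΔX + cos λ·ΔY = −(-0.440622)(-313) + (-0.897693)(362) = -462.88 m.
1° of latitude spans πR/180 = 111317 m; at latitude φ, 1° of longitude spans that × cos φ = 43264.2 m, so Δλ = -462.88 / 43264.2 × 3600 = -38.516″.

Δλ = -38.5″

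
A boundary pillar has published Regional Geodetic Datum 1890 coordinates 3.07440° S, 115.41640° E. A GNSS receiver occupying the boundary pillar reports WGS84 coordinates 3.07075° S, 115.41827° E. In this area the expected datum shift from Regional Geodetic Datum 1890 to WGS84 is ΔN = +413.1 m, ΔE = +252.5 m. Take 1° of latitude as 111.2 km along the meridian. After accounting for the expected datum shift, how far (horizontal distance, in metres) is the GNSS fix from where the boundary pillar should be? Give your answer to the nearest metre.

Observed coordinate differences: Δφ = +0.00365°, Δλ = +0.00187°.
Converting to metres (1° lat = 111200 m, cos φ = 0.998561): observed ΔN = 405.9 m, observed ΔE = 207.6 m.
Subtracting the expected shift leaves a residual of 405.9 − (413.1) = -7.2 m north and 207.6 − (252.5) = -44.9 m east.
Residual distance = √((-7.2)² + (-44.9)²) = 45.4 m.

45 m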